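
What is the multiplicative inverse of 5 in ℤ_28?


Use the extended Euclidean algorithm to write 1 = 5·s + 28·t; then s mod 28 is the inverse.
Euclidean algorithm:
  5 = 0·28 + 5
  28 = 5·5 + 3
  5 = 1·3 + 2
  3 = 1·2 + 1
  2 = 2·1 + 0
gcd(5,28) = 1
Back-substitution gives: 5·(-11) + 28·(2) = 1
So 5⁻¹ ≡ -11 ≡ 17 (mod 28)
Check: 5 × 17 = 85 ≡ 1 (mod 28) ✓

5⁻¹ ≡ 17 (mod 28)


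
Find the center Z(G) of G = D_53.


Z(G) = {g ∈ G | gx = xg for all x ∈ G}
For odd n, Z(D_n) = {e}: no nontrivial rotation commutes with all reflections

Z(D_53) = {e}


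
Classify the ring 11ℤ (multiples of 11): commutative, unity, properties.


11ℤ is a commutative ring under +,× but has no multiplicative identity (1 ∉ 11ℤ); it has no zero divisors, but without unity it is not an integral domain
Commutative: Yes
Integral domain: No
Has unity: No

11ℤ (multiples of 11): Commutative=Yes, Unity=No


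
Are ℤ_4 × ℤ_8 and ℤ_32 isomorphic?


Comparing ℤ_4 × ℤ_8 and ℤ_32:
gcd(4,8) = 4 ≠ 1. Max element order in ℤ_4×ℤ_8 is lcm(4,8) = 8 < 32, so it has no element of order 32

No, ℤ_4 × ℤ_8 ≇ ℤ_32


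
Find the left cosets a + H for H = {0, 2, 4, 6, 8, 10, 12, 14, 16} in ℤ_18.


H = {0, 2, 4, 6, 8, 10, 12, 14, 16}, |H| = 9
Number of cosets = |G|/|H| = 18/9 = 2
0 + H = {0, 2, 4, 6, 8, 10, 12, 14, 16}
1 + H = {1, 3, 5, 7, 9, 11, 13, 15, 17}

Cosets: 0+H={0,2,4,6,8,10,12,14,16}; 1+H={1,3,5,7,9,11,13,15,17}


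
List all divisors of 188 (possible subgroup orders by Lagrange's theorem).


Lagrange's theorem: |H| divides |G|
|G| = 188
Divisors of 188: 1, 2, 4, 47, 94, 188

Possible subgroup orders: {1, 2, 4, 47, 94, 188}


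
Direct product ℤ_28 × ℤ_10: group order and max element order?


|ℤ_28 × ℤ_10| = 28 × 10 = 280
Max element order = lcm(28,10) = 140
Cyclic? No (gcd=2)

|ℤ_28×ℤ_10| = 280, max element order = 140


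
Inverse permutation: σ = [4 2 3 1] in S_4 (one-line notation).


To find σ⁻¹, swap domain and range:
σ(1) = 4 → σ⁻¹(4) = 1
σ(2) = 2 → σ⁻¹(2) = 2
σ(3) = 3 → σ⁻¹(3) = 3
σ(4) = 1 → σ⁻¹(1) = 4

σ⁻¹ = [4 2 3 1]


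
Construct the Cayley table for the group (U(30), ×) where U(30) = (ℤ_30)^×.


Elements: {1, 7, 11, 13, 17, 19, 23, 29}
Operation: multiplication mod 30
Entry (a, b) = (a × b) mod 30

Cayley table:
   |  1 |  7 | 11 | 13 | 17 | 19 | 23 | 29
 1 |  1 |  7 | 11 | 13 | 17 | 19 | 23 | 29
 7 |  7 | 19 | 17 |  1 | 29 | 13 | 11 | 23
11 | 11 | 17 |  1 | 23 |  7 | 29 | 13 | 19
13 | 13 |  1 | 23 | 19 | 11 |  7 | 29 | 17
17 | 17 | 29 |  7 | 11 | 19 | 23 |  1 | 13
19 | 19 | 13 | 29 |  7 | 23 |  1 | 17 | 11
23 | 23 | 11 | 13 | 29 |  1 | 17 | 19 |  7
29 | 29 | 23 | 19 | 17 | 13 | 11 |  7 |  1


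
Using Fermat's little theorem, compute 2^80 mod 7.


Fermat's little theorem: if p is prime and gcd(a,p)=1, then a^(p-1) ≡ 1 (mod p)
p = 7 is prime, gcd(2,7) = 1
Reduce exponent: 80 mod 6 = 2
So 2^80 ≡ 2^2 (mod 7)
2^2 mod 7 = 4

2^80 ≡ 4 (mod 7)


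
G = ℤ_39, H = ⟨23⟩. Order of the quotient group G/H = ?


|⟨23⟩| = n / gcd(23, 39) = 39 / 1 = 39
H is normal (ℤ_39 is abelian).
|G/H| = |G| / |H| = 39 / 39 = 1

|G/H| = 1


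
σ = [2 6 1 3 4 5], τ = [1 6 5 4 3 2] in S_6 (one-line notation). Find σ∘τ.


σ∘τ: apply τ first, then σ
1 →τ 1 →σ 2
2 →τ 6 →σ 5
3 →τ 5 →σ 4
4 →τ 4 →σ 3
5 →τ 3 →σ 1
6 →τ 2 →σ 6

σ∘τ = [2 5 4 3 1 6]


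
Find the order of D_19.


|D_n| = 2n (n rotations and n reflections)
|D_19| = 2×19 = 38

|D_19| = 38


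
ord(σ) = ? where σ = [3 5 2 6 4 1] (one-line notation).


Cycle decomposition: (1 3 2 5 4 6)
Cycle lengths: 6
Order = lcm(6) = 6

ord(σ) = 6


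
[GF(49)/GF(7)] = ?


GF(49) = GF(7^2), so the extension degree is 2

[GF(49)/GF(7)] = 2


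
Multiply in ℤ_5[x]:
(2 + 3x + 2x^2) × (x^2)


Expand and collect like terms; reduce coefficients mod 5:
x^0: 2·0 = 0 ≡ 0 (mod 5)
x^1: 2·0 + 3·0 = 0 ≡ 0 (mod 5)
x^2: 2·1 + 3·0 + 2·0 = 2 ≡ 2 (mod 5)
x^3: 3·1 + 2·0 = 3 ≡ 3 (mod 5)
x^4: 2·1 = 2 ≡ 2 (mod 5)
Result: 2x^2 + 3x^3 + 2x^4

f · g = 2x^2 + 3x^3 + 2x^4


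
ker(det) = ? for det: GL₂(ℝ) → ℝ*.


Kernel = preimage of identity
ker(det) = {A | det(A) = 1} = SL₂(ℝ)

ker(det) = SL₂(ℝ)


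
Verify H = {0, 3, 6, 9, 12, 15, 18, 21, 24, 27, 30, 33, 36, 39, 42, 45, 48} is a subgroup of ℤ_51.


Subgroup test for H = {0, 3, 6, 9, 12, 15, 18, 21, 24, 27, 30, 33, 36, 39, 42, 45, 48} in (ℤ_51, +):
(1) 0 ∈ H? Yes
(2) Closure: for all a,b ∈ H, (a+b) mod 51 ∈ H? Yes
(3) Inverses: for all a ∈ H, -a mod 51 ∈ H? Yes

Yes, H is a subgroup of ℤ_51


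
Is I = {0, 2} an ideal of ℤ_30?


Check ideal conditions for I = {0, 2} in ℤ_30:
(1) I is an additive subgroup? No
(2) For r ∈ ℤ_30 and a ∈ I: r·a ∈ I? No  [counterexample: r=2, a=2, r·a mod 30 = 4 ∉ I]

No, I is not an ideal of ℤ_30


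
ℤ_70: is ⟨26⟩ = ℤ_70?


g generates ℤ_n iff gcd(g, n) = 1
gcd(26, 70) = 2
Since gcd = 2 ≠ 1, ⟨26⟩ has order 35 < 70, so 26 is not a generator.

No, 26 does not generate ℤ_70


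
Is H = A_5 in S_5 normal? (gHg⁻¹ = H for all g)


H = A_5 in S_5
A_5 has index 2 in S_5, and every subgroup of index 2 is normal

Yes, normal subgroup


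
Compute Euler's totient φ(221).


Factor n: 221 = 13 × 17
φ(n) = n · ∏(1 - 1/p) over distinct primes p | n
φ(221) = 221 · (1 - 1/13) · (1 - 1/17) = 192

φ(221) = 192


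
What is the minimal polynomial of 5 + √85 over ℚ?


Let α = 5 + √85. Then α - 5 = √85, so (α - 5)² = 85, giving α² - 10α - 60 = 0. Degree 2 and α ∉ ℚ, so this is the minimal polynomial.

Minimal polynomial: x² - 10x - 60


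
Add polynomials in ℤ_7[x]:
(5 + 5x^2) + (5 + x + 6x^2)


Add coefficients mod 7:
x^0: 5 + 5 = 3 (mod 7)
x^1: 0 + 1 = 1 (mod 7)
x^2: 5 + 6 = 4 (mod 7)
Result: 3 + x + 4x^2

f + g = 3 + x + 4x^2


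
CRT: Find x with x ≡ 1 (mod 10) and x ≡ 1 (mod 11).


m₁ = 10, m₂ = 11, gcd = 1, so CRT applies. M = m₁·m₂ = 110
Let M₁ = M/m₁ = 11, M₂ = M/m₂ = 10
Find y₁ ≡ M₁⁻¹ (mod m₁): 11⁻¹ ≡ 1 (mod 10)
Find y₂ ≡ M₂⁻¹ (mod m₂): 10⁻¹ ≡ 10 (mod 11)
x = a₁·M₁·y₁ + a₂·M₂·y₂ = 1·11·1 + 1·10·10 = 111
Reduce mod 110: x ≡ 1
Check: 1 mod 10 = 1 ✓, 1 mod 11 = 1 ✓

x ≡ 1 (mod 110)


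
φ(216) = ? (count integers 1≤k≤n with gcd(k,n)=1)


Factor n: 216 = 2^3 × 3^3
φ(n) = n · ∏(1 - 1/p) over distinct primes p | n
φ(216) = 216 · (1 - 1/2) · (1 - 1/3) = 72

φ(216) = 72


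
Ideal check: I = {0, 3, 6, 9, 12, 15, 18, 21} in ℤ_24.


Check ideal conditions for I = {0, 3, 6, 9, 12, 15, 18, 21} in ℤ_24:
(1) I is an additive subgroup? Yes
(2) For r ∈ ℤ_24 and a ∈ I: r·a ∈ I? Yes

Yes, I is an ideal of ℤ_24


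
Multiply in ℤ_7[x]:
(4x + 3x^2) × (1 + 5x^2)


Expand and collect like terms; reduce coefficients mod 7:
x^0: 0·1 = 0 ≡ 0 (mod 7)
x^1: 0·0 + 4·1 = 4 ≡ 4 (mod 7)
x^2: 0·5 + 4·0 + 3·1 = 3 ≡ 3 (mod 7)
x^3: 4·5 + 3·0 = 20 ≡ 6 (mod 7)
x^4: 3·5 = 15 ≡ 1 (mod 7)
Result: 4x + 3x^2 + 6x^3 + x^4

f · g = 4x + 3x^2 + 6x^3 + x^4


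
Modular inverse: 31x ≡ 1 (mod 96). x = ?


Use the extended Euclidean algorithm to write 1 = 31·s + 96·t; then s mod 96 is the inverse.
Euclidean algorithm:
  31 = 0·96 + 31
  96 = 3·31 + 3
  31 = 10·3 + 1
  3 = 3·1 + 0
gcd(31,96) = 1
Back-substitution gives: 31·(31) + 96·(-10) = 1
So 31⁻¹ ≡ 31 ≡ 31 (mod 96)
Check: 31 × 31 = 961 ≡ 1 (mod 96) ✓

31⁻¹ ≡ 31 (mod 96)


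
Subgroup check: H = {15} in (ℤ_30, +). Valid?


Subgroup test for H = {15} in (ℤ_30, +):
(1) 0 ∈ H? No
(2) Closure: for all a,b ∈ H, (a+b) mod 30 ∈ H? No  [counterexample: 15 + 15 = 0 ∉ H]
(3) Inverses: for all a ∈ H, -a mod 30 ∈ H? Yes

No, H is not a subgroup of ℤ_30


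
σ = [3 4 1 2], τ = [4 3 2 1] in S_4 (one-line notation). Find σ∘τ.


σ∘τ: apply τ first, then σ
1 →τ 4 →σ 2
2 →τ 3 →σ 1
3 →τ 2 →σ 4
4 →τ 1 →σ 3

σ∘τ = [2 1 4 3]


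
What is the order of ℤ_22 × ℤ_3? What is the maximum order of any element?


|ℤ_22 × ℤ_3| = 22 × 3 = 66
Max element order = lcm(22,3) = 66
Cyclic? Yes (gcd=1)

|ℤ_22×ℤ_3| = 66, max element order = 66


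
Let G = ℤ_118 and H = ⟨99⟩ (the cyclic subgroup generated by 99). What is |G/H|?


|⟨99⟩| = n / gcd(99, 118) = 118 / 1 = 118
H is normal (ℤ_118 is abelian).
|G/H| = |G| / |H| = 118 / 118 = 1

|G/H| = 1


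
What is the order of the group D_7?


|D_n| = 2n (n rotations and n reflections)
|D_7| = 2×7 = 14

|D_7| = 14


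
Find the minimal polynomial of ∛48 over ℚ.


∛48 satisfies x³ - 48 = 0, irreducible over ℚ (no rational root; 48 is not a perfect cube)

Minimal polynomial: x³ - 48


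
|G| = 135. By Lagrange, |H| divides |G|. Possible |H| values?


Lagrange's theorem: |H| divides |G|
|G| = 135
Divisors of 135: 1, 3, 5, 9, 15, 27, 45, 135

Possible subgroup orders: {1, 3, 5, 9, 15, 27, 45, 135}


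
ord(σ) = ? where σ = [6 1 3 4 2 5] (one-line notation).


Cycle decomposition: (1 6 5 2)
Cycle lengths: 4
Order = lcm(4) = 4

ord(σ) = 4


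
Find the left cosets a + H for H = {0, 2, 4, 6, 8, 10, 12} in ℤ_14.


H = {0, 2, 4, 6, 8, 10, 12}, |H| = 7
Number of cosets = |G|/|H| = 14/7 = 2
0 + H = {0, 2, 4, 6, 8, 10, 12}
1 + H = {1, 3, 5, 7, 9, 11, 13}

Cosets: 0+H={0,2,4,6,8,10,12}; 1+H={1,3,5,7,9,11,13}


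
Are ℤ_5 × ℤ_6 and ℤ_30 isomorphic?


Comparing ℤ_5 × ℤ_6 and ℤ_30:
gcd(5,6) = 1, so ℤ_5 × ℤ_6 ≅ ℤ_30 (CRT)

Yes, ℤ_5 × ℤ_6 ≅ ℤ_30


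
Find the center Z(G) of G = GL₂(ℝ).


Z(G) = {g ∈ G | gx = xg for all x ∈ G}
Only scalar multiples of the identity commute with all invertible matrices

Z(GL₂(ℝ)) = {aI : a ∈ ℝ, a ≠ 0}


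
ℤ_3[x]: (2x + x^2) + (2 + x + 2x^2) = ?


Add coefficients mod 3:
x^0: 0 + 2 = 2 (mod 3)
x^1: 2 + 1 = 0 (mod 3)
x^2: 1 + 2 = 0 (mod 3)
Result: 2

f + g = 2


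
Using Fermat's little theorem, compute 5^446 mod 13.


Fermat's little theorem: if p is prime and gcd(a,p)=1, then a^(p-1) ≡ 1 (mod p)
p = 13 is prime, gcd(5,13) = 1
Reduce exponent: 446 mod 12 = 2
So 5^446 ≡ 5^2 (mod 13)
5^2 mod 13 = 12

5^446 ≡ 12 (mod 13)


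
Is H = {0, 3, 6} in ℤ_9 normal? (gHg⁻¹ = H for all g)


H = {0, 3, 6} in ℤ_9
ℤ_9 is abelian; every subgroup of an abelian group is normal

Yes, normal subgroup


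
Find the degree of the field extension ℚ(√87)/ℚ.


√87 has minimal polynomial x² - 87 (irreducible over ℚ since 87 is squarefree)

[ℚ(√87)/ℚ] = 2


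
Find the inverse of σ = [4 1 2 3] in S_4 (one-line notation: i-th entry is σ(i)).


To find σ⁻¹, swap domain and range:
σ(1) = 4 → σ⁻¹(4) = 1
σ(2) = 1 → σ⁻¹(1) = 2
σ(3) = 2 → σ⁻¹(2) = 3
σ(4) = 3 → σ⁻¹(3) = 4

σ⁻¹ = [2 3 4 1]


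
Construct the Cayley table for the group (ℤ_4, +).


Elements: {0, 1, 2, 3}
Operation: addition mod 4
Entry (a, b) = (a + b) mod 4

Cayley table:
  | 0 | 1 | 2 | 3
0 | 0 | 1 | 2 | 3
1 | 1 | 2 | 3 | 0
2 | 2 | 3 | 0 | 1
3 | 3 | 0 | 1 | 2


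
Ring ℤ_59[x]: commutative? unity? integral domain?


ℤ_59 is a field (n prime), so ℤ_59[x] is a commutative integral domain with unity
Commutative: Yes
Integral domain: Yes
Has unity: Yes

ℤ_59[x]: Commutative=Yes, Unity=Yes


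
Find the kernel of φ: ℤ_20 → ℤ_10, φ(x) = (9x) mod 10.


Kernel = preimage of identity
ker(φ) = {x ∈ ℤ_20 : 9x ≡ 0 (mod 10)}. Since 10 | 20, φ is well-defined. The kernel is the cyclic subgroup ⟨10⟩ of ℤ_20 (order 2), i.e. {0, 10}

ker(φ) = {0, 10}


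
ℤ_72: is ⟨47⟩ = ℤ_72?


g generates ℤ_n iff gcd(g, n) = 1
gcd(47, 72) = 1
Since gcd = 1, 47 is a generator.

Yes, 47 generates ℤ_72


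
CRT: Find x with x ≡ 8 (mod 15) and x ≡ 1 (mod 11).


m₁ = 15, m₂ = 11, gcd = 1, so CRT applies. M = m₁·m₂ = 165
Let M₁ = M/m₁ = 11, M₂ = M/m₂ = 15
Find y₁ ≡ M₁⁻¹ (mod m₁): 11⁻¹ ≡ 11 (mod 15)
Find y₂ ≡ M₂⁻¹ (mod m₂): 15⁻¹ ≡ 3 (mod 11)
x = a₁·M₁·y₁ + a₂·M₂·y₂ = 8·11·11 + 1·15·3 = 1013
Reduce mod 165: x ≡ 23
Check: 23 mod 15 = 8 ✓, 23 mod 11 = 1 ✓

x ≡ 23 (mod 165)


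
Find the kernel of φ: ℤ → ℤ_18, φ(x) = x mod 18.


Kernel = preimage of identity
ker(φ) = {x ∈ ℤ : x ≡ 0 (mod 18)} = 18ℤ = {0, ±18, ±36, ...}

ker(φ) = 18ℤ


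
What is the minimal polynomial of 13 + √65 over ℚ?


Let α = 13 + √65. Then α - 13 = √65, so (α - 13)² = 65, giving α² - 26α + 104 = 0. Degree 2 and α ∉ ℚ, so this is the minimal polynomial.

Minimal polynomial: x² - 26x + 104


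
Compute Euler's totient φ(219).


Factor n: 219 = 3 × 73
φ(n) = n · ∏(1 - 1/p) over distinct primes p | n
φ(219) = 219 · (1 - 1/3) · (1 - 1/73) = 144

φ(219) = 144


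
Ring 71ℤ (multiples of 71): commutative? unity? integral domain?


71ℤ is a commutative ring under +,× but has no multiplicative identity (1 ∉ 71ℤ); it has no zero divisors, but without unity it is not an integral domain
Commutative: Yes
Integral domain: No
Has unity: No

71ℤ (multiples of 71): Commutative=Yes, Unity=No


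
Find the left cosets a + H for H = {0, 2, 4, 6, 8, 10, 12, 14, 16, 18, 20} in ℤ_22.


H = {0, 2, 4, 6, 8, 10, 12, 14, 16, 18, 20}, |H| = 11
Number of cosets = |G|/|H| = 22/11 = 2
0 + H = {0, 2, 4, 6, 8, 10, 12, 14, 16, 18, 20}
1 + H = {1, 3, 5, 7, 9, 11, 13, 15, 17, 19, 21}

Cosets: 0+H={0,2,4,6,8,10,12,14,16,18,20}; 1+H={1,3,5,7,9,11,13,15,17,19,21}


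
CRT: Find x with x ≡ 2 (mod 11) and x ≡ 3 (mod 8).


m₁ = 11, m₂ = 8, gcd = 1, so CRT applies. M = m₁·m₂ = 88
Let M₁ = M/m₁ = 8, M₂ = M/m₂ = 11
Find y₁ ≡ M₁⁻¹ (mod m₁): 8⁻¹ ≡ 7 (mod 11)
Find y₂ ≡ M₂⁻¹ (mod m₂): 11⁻¹ ≡ 3 (mod 8)
x = a₁·M₁·y₁ + a₂·M₂·y₂ = 2·8·7 + 3·11·3 = 211
Reduce mod 88: x ≡ 35
Check: 35 mod 11 = 2 ✓, 35 mod 8 = 3 ✓

x ≡ 35 (mod 88)


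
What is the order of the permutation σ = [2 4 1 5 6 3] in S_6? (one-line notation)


Cycle decomposition: (1 2 4 5 6 3)
Cycle lengths: 6
Order = lcm(6) = 6

ord(σ) = 6


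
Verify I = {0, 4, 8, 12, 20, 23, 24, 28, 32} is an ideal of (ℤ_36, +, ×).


Check ideal conditions for I = {0, 4, 8, 12, 20, 23, 24, 28, 32} in ℤ_36:
(1) I is an additive subgroup? No
(2) For r ∈ ℤ_36 and a ∈ I: r·a ∈ I? No  [counterexample: r=2, a=8, r·a mod 36 = 16 ∉ I]

No, I is not an ideal of ℤ_36


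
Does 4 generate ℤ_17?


g generates ℤ_n iff gcd(g, n) = 1
gcd(4, 17) = 1
Since gcd = 1, 4 is a generator.

Yes, 4 generates ℤ_17


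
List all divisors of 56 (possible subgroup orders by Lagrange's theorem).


Lagrange's theorem: |H| divides |G|
|G| = 56
Divisors of 56: 1, 2, 4, 7, 8, 14, 28, 56

Possible subgroup orders: {1, 2, 4, 7, 8, 14, 28, 56}


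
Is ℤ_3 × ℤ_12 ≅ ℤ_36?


Comparing ℤ_3 × ℤ_12 and ℤ_36:
gcd(3,12) = 3 ≠ 1. Max element order in ℤ_3×ℤ_12 is lcm(3,12) = 12 < 36, so it has no element of order 36

No, ℤ_3 × ℤ_12 ≇ ℤ_36


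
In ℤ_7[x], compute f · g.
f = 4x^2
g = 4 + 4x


Expand and collect like terms; reduce coefficients mod 7:
x^0: 0·4 = 0 ≡ 0 (mod 7)
x^1: 0·4 + 0·4 = 0 ≡ 0 (mod 7)
x^2: 0·4 + 4·4 = 16 ≡ 2 (mod 7)
x^3: 4·4 = 16 ≡ 2 (mod 7)
Result: 2x^2 + 2x^3

f · g = 2x^2 + 2x^3


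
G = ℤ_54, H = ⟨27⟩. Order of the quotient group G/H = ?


|⟨27⟩| = n / gcd(27, 54) = 54 / 27 = 2
H is normal (ℤ_54 is abelian).
|G/H| = |G| / |H| = 54 / 2 = 27

|G/H| = 27


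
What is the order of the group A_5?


|A_n| = n!/2 (even permutations)
|A_5| = 5!/2 = 120/2 = 60

|A_5| = 60


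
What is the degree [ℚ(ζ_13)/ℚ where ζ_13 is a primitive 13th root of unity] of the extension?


[ℚ(ζ_n):ℚ] = deg Φ_n(x) = φ(n). Here φ(13) = 12

[ℚ(ζ_13)/ℚ where ζ_13 is a primitive 13th root of unity] = 12


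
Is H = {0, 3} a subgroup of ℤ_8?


Subgroup test for H = {0, 3} in (ℤ_8, +):
(1) 0 ∈ H? Yes
(2) Closure: for all a,b ∈ H, (a+b) mod 8 ∈ H? No  [counterexample: 3 + 3 = 6 ∉ H]
(3) Inverses: for all a ∈ H, -a mod 8 ∈ H? No

No, H is not a subgroup of ℤ_8


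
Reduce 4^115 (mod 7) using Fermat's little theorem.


Fermat's little theorem: if p is prime and gcd(a,p)=1, then a^(p-1) ≡ 1 (mod p)
p = 7 is prime, gcd(4,7) = 1
Reduce exponent: 115 mod 6 = 1
So 4^115 ≡ 4^1 (mod 7)
4^1 mod 7 = 4

4^115 ≡ 4 (mod 7)


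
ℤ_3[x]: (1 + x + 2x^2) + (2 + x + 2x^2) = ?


Add coefficients mod 3:
x^0: 1 + 2 = 0 (mod 3)
x^1: 1 + 1 = 2 (mod 3)
x^2: 2 + 2 = 1 (mod 3)
Result: 2x + x^2

f + g = 2x + x^2


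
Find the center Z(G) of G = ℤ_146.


Z(G) = {g ∈ G | gx = xg for all x ∈ G}
ℤ_146 is abelian, so Z(G) = G

Z(ℤ_146) = ℤ_146


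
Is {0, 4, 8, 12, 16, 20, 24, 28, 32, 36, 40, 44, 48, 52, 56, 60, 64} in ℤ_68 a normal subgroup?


H = {0, 4, 8, 12, 16, 20, 24, 28, 32, 36, 40, 44, 48, 52, 56, 60, 64} in ℤ_68
ℤ_68 is abelian; every subgroup of an abelian group is normal

Yes, normal subgroup


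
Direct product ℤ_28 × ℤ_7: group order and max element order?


|ℤ_28 × ℤ_7| = 28 × 7 = 196
Max element order = lcm(28,7) = 28
Cyclic? No (gcd=7)

|ℤ_28×ℤ_7| = 196, max element order = 28


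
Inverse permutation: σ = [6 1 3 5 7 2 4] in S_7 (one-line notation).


To find σ⁻¹, swap domain and range:
σ(1) = 6 → σ⁻¹(6) = 1
σ(2) = 1 → σ⁻¹(1) = 2
σ(3) = 3 → σ⁻¹(3) = 3
σ(4) = 5 → σ⁻¹(5) = 4
σ(5) = 7 → σ⁻¹(7) = 5
σ(6) = 2 → σ⁻¹(2) = 6
σ(7) = 4 → σ⁻¹(4) = 7

σ⁻¹ = [2 6 3 7 4 1 5]


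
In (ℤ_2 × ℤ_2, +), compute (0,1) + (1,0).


Operation: componentwise addition mod (2, 2)
(0,1) + (1,0) = ((a₁+b₁) mod 2, (a₂+b₂) mod 2) with a = (0,1), b = (1,0)

(0,1) + (1,0) = (1,1)


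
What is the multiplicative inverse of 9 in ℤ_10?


Use the extended Euclidean algorithm to write 1 = 9·s + 10·t; then s mod 10 is the inverse.
Euclidean algorithm:
  9 = 0·10 + 9
  10 = 1·9 + 1
  9 = 9·1 + 0
gcd(9,10) = 1
Back-substitution gives: 9·(-1) + 10·(1) = 1
So 9⁻¹ ≡ -1 ≡ 9 (mod 10)
Check: 9 × 9 = 81 ≡ 1 (mod 10) ✓

9⁻¹ ≡ 9 (mod 10)


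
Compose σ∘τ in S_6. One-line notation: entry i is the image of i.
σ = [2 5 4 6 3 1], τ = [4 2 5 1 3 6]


σ∘τ: apply τ first, then σ
1 →τ 4 →σ 6
2 →τ 2 →σ 5
3 →τ 5 →σ 3
4 →τ 1 →σ 2
5 →τ 3 →σ 4
6 →τ 6 →σ 1

σ∘τ = [6 5 3 2 4 1]


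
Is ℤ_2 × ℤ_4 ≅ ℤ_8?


Comparing ℤ_2 × ℤ_4 and ℤ_8:
gcd(2,4) = 2 ≠ 1. Max element order in ℤ_2×ℤ_4 is lcm(2,4) = 4 < 8, so it has no element of order 8

No, ℤ_2 × ℤ_4 ≇ ℤ_8


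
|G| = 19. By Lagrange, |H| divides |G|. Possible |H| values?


Lagrange's theorem: |H| divides |G|
|G| = 19
Divisors of 19: 1, 19

Possible subgroup orders: {1, 19}


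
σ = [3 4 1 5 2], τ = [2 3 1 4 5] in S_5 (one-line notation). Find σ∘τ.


σ∘τ: apply τ first, then σ
1 →τ 2 →σ 4
2 →τ 3 →σ 1
3 →τ 1 →σ 3
4 →τ 4 →σ 5
5 →τ 5 →σ 2

σ∘τ = [4 1 3 5 2]


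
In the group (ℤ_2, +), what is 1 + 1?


Operation: addition mod 2
1 + 1 = (a + b) mod 2 with a = 1, b = 1

1 + 1 = 0


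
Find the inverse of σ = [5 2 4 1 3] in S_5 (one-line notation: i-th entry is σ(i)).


To find σ⁻¹, swap domain and range:
σ(1) = 5 → σ⁻¹(5) = 1
σ(2) = 2 → σ⁻¹(2) = 2
σ(3) = 4 → σ⁻¹(4) = 3
σ(4) = 1 → σ⁻¹(1) = 4
σ(5) = 3 → σ⁻¹(3) = 5

σ⁻¹ = [4 2 5 3 1]


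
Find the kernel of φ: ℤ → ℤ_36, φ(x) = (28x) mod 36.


Kernel = preimage of identity
ker(φ) = {x ∈ ℤ : 28x ≡ 0 (mod 36)}. gcd(28,36) = 4, so 28x ≡ 0 (mod 36) ⟺ x ≡ 0 (mod 36/4 = 9). Hence ker(φ) = 9ℤ

ker(φ) = 9ℤ


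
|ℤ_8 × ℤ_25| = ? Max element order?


|ℤ_8 × ℤ_25| = 8 × 25 = 200
Max element order = lcm(8,25) = 200
Cyclic? Yes (gcd=1)

|ℤ_8×ℤ_25| = 200, max element order = 200


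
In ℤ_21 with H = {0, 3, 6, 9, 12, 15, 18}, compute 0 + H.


0 + H = {0 + h (mod 21) : h ∈ H}
0+0=0, 0+3=3, 0+6=6, 0+9=9, 0+12=12, 0+15=15, 0+18=18

0 + H = {0, 3, 6, 9, 12, 15, 18}


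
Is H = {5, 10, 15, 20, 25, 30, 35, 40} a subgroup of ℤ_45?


Subgroup test for H = {5, 10, 15, 20, 25, 30, 35, 40} in (ℤ_45, +):
(1) 0 ∈ H? No
(2) Closure: for all a,b ∈ H, (a+b) mod 45 ∈ H? No  [counterexample: 5 + 40 = 0 ∉ H]
(3) Inverses: for all a ∈ H, -a mod 45 ∈ H? Yes

No, H is not a subgroup of ℤ_45


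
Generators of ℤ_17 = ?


g generates ℤ_n iff gcd(g,n) = 1
Prime factors of 17: 17
Generators are g ∈ {1,...,16} not divisible by any of these primes.
Generators: {1, 2, 3, 4, 5, 6, 7, 8, 9, 10, 11, 12, 13, 14, 15, 16}
Number of generators = φ(17) = 16

Generators of ℤ_17 = {1, 2, 3, 4, 5, 6, 7, 8, 9, 10, 11, 12, 13, 14, 15, 16}


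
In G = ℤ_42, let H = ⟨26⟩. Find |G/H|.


|⟨26⟩| = n / gcd(26, 42) = 42 / 2 = 21
H is normal (ℤ_42 is abelian).
|G/H| = |G| / |H| = 42 / 21 = 2

|G/H| = 2


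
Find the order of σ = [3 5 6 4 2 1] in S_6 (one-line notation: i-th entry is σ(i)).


Cycle decomposition: (1 3 6) (2 5)
Cycle lengths: 3, 2
Order = lcm(3, 2) = 6

ord(σ) = 6


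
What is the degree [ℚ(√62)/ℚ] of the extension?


√62 has minimal polynomial x² - 62 (irreducible over ℚ since 62 is squarefree)

[ℚ(√62)/ℚ] = 2


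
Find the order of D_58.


|D_n| = 2n (n rotations and n reflections)
|D_58| = 2×58 = 116

|D_58| = 116


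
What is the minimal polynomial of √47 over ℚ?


√47 satisfies x² - 47 = 0, irreducible over ℚ since 47 is squarefree

Minimal polynomial: x² - 47


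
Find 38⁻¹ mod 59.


Use the extended Euclidean algorithm to write 1 = 38·s + 59·t; then s mod 59 is the inverse.
Euclidean algorithm:
  38 = 0·59 + 38
  59 = 1·38 + 21
  38 = 1·21 + 17
  21 = 1·17 + 4
  17 = 4·4 + 1
  4 = 4·1 + 0
gcd(38,59) = 1
Back-substitution gives: 38·(14) + 59·(-9) = 1
So 38⁻¹ ≡ 14 ≡ 14 (mod 59)
Check: 38 × 14 = 532 ≡ 1 (mod 59) ✓

38⁻¹ ≡ 14 (mod 59)


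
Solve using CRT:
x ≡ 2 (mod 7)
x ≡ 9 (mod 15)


m₁ = 7, m₂ = 15, gcd = 1, so CRT applies. M = m₁·m₂ = 105
Let M₁ = M/m₁ = 15, M₂ = M/m₂ = 7
Find y₁ ≡ M₁⁻¹ (mod m₁): 15⁻¹ ≡ 1 (mod 7)
Find y₂ ≡ M₂⁻¹ (mod m₂): 7⁻¹ ≡ 13 (mod 15)
x = a₁·M₁·y₁ + a₂·M₂·y₂ = 2·15·1 + 9·7·13 = 849
Reduce mod 105: x ≡ 9
Check: 9 mod 7 = 2 ✓, 9 mod 15 = 9 ✓

x ≡ 9 (mod 105)


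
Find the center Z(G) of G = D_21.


Z(G) = {g ∈ G | gx = xg for all x ∈ G}
For odd n, Z(D_n) = {e}: no nontrivial rotation commutes with all reflections

Z(D_21) = {e}


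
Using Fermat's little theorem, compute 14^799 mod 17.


Fermat's little theorem: if p is prime and gcd(a,p)=1, then a^(p-1) ≡ 1 (mod p)
p = 17 is prime, gcd(14,17) = 1
Reduce exponent: 799 mod 16 = 15
So 14^799 ≡ 14^15 (mod 17)
14^15 mod 17 = 11

14^799 ≡ 11 (mod 17)


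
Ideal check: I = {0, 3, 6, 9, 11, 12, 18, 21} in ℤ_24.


Check ideal conditions for I = {0, 3, 6, 9, 11, 12, 18, 21} in ℤ_24:
(1) I is an additive subgroup? No
(2) For r ∈ ℤ_24 and a ∈ I: r·a ∈ I? No  [counterexample: r=2, a=11, r·a mod 24 = 22 ∉ I]

No, I is not an ideal of ℤ_24


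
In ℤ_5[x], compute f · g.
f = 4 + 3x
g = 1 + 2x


Expand and collect like terms; reduce coefficients mod 5:
x^0: 4·1 = 4 ≡ 4 (mod 5)
x^1: 4·2 + 3·1 = 11 ≡ 1 (mod 5)
x^2: 3·2 = 6 ≡ 1 (mod 5)
Result: 4 + x + x^2

f · g = 4 + x + x^2


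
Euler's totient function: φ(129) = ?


Factor n: 129 = 3 × 43
φ(n) = n · ∏(1 - 1/p) over distinct primes p | n
φ(129) = 129 · (1 - 1/3) · (1 - 1/43) = 84

φ(129) = 84


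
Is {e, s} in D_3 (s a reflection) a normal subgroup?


H = {e, s} in D_3 (s a reflection)
r·s·r⁻¹ = sr⁻² ≠ s for n ≥ 3, so {e, s} is not closed under conjugation

No, not a normal subgroup


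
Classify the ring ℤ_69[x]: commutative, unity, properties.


ℤ_69 has zero divisors (3·23 ≡ 0), and these lift to constant zero divisors in ℤ_69[x]; so not an integral domain
Commutative: Yes
Integral domain: No
Has unity: Yes

ℤ_69[x]: Commutative=Yes, Unity=Yes


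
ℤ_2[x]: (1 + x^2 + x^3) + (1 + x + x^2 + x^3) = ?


Add coefficients mod 2:
x^0: 1 + 1 = 0 (mod 2)
x^1: 0 + 1 = 1 (mod 2)
x^2: 1 + 1 = 0 (mod 2)
x^3: 1 + 1 = 0 (mod 2)
Result: x

f + g = x


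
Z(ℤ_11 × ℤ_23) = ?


Z(G) = {g ∈ G | gx = xg for all x ∈ G}
Direct product of abelian groups is abelian, so Z(G) = G

Z(ℤ_11 × ℤ_23) = ℤ_11 × ℤ_23


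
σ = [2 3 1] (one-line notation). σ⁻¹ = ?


To find σ⁻¹, swap domain and range:
σ(1) = 2 → σ⁻¹(2) = 1
σ(2) = 3 → σ⁻¹(3) = 2
σ(3) = 1 → σ⁻¹(1) = 3

σ⁻¹ = [3 1 2]


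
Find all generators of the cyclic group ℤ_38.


g generates ℤ_n iff gcd(g,n) = 1
Prime factors of 38: 2, 19
Generators are g ∈ {1,...,37} not divisible by any of these primes.
Generators: {1, 3, 5, 7, 9, 11, 13, 15, 17, 21, 23, 25, 27, 29, 31, 33, 35, 37}
Number of generators = φ(38) = 18

Generators of ℤ_38 = {1, 3, 5, 7, 9, 11, 13, 15, 17, 21, 23, 25, 27, 29, 31, 33, 35, 37}


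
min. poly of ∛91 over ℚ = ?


∛91 satisfies x³ - 91 = 0, irreducible over ℚ (no rational root; 91 is not a perfect cube)

Minimal polynomial: x³ - 91


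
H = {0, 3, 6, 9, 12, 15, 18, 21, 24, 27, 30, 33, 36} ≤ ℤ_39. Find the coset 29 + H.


29 + H = {29 + h (mod 39) : h ∈ H}
29+0=29, 29+3=32, 29+6=35, 29+9=38, 29+12=2, 29+15=5, 29+18=8, 29+21=11, 29+24=14, 29+27=17, 29+30=20, 29+33=23, 29+36=26
29 + H = {2, 5, 8, 11, 14, 17, 20, 23, 26, 29, 32, 35, 38} = 2 + H

29 + H = {2, 5, 8, 11, 14, 17, 20, 23, 26, 29, 32, 35, 38}


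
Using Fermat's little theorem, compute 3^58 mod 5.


Fermat's little theorem: if p is prime and gcd(a,p)=1, then a^(p-1) ≡ 1 (mod p)
p = 5 is prime, gcd(3,5) = 1
Reduce exponent: 58 mod 4 = 2
So 3^58 ≡ 3^2 (mod 5)
3^2 mod 5 = 4

3^58 ≡ 4 (mod 5)


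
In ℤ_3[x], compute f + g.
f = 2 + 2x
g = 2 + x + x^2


Add coefficients mod 3:
x^0: 2 + 2 = 1 (mod 3)
x^1: 2 + 1 = 0 (mod 3)
x^2: 0 + 1 = 1 (mod 3)
Result: 1 + x^2

f + g = 1 + x^2


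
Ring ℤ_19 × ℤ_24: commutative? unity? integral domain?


Direct product ring; commutative with unity (1,1); but (1,0)·(0,1) = (0,0) gives zero divisors, so not an integral domain
Commutative: Yes
Integral domain: No
Has unity: Yes

ℤ_19 × ℤ_24: Commutative=Yes, Unity=Yes


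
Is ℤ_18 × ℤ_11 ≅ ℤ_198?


Comparing ℤ_18 × ℤ_11 and ℤ_198:
gcd(18,11) = 1, so ℤ_18 × ℤ_11 ≅ ℤ_198 (CRT)

Yes, ℤ_18 × ℤ_11 ≅ ℤ_198


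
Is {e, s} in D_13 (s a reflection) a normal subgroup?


H = {e, s} in D_13 (s a reflection)
r·s·r⁻¹ = sr⁻² ≠ s for n ≥ 3, so {e, s} is not closed under conjugation

No, not a normal subgroup


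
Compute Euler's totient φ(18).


φ(n) = count of k ∈ {1,...,n} with gcd(k,n)=1
Coprimes to 18: {1, 5, 7, 11, 13, 17}
Count: 6

φ(18) = 6


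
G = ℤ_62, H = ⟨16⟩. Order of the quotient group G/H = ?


|⟨16⟩| = n / gcd(16, 62) = 62 / 2 = 31
H is normal (ℤ_62 is abelian).
|G/H| = |G| / |H| = 62 / 31 = 2

|G/H| = 2


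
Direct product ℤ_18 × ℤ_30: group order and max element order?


|ℤ_18 × ℤ_30| = 18 × 30 = 540
Max element order = lcm(18,30) = 90
Cyclic? No (gcd=6)

|ℤ_18×ℤ_30| = 540, max element order = 90


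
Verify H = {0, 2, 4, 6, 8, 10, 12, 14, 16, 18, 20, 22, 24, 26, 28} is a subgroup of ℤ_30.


Subgroup test for H = {0, 2, 4, 6, 8, 10, 12, 14, 16, 18, 20, 22, 24, 26, 28} in (ℤ_30, +):
(1) 0 ∈ H? Yes
(2) Closure: for all a,b ∈ H, (a+b) mod 30 ∈ H? Yes
(3) Inverses: for all a ∈ H, -a mod 30 ∈ H? Yes

Yes, H is a subgroup of ℤ_30


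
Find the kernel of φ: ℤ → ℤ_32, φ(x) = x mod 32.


Kernel = preimage of identity
ker(φ) = {x ∈ ℤ : x ≡ 0 (mod 32)} = 32ℤ = {0, ±32, ±64, ...}

ker(φ) = 32ℤ


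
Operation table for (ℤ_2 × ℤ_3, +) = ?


Elements: {(0,0), (0,1), (0,2), (1,0), (1,1), (1,2)}
Operation: componentwise addition mod (2, 3)
Entry (a, b) = ((a₁+b₁) mod 2, (a₂+b₂) mod 3)

Cayley table:
      | (0,0) | (0,1) | (0,2) | (1,0) | (1,1) | (1,2)
(0,0) | (0,0) | (0,1) | (0,2) | (1,0) | (1,1) | (1,2)
(0,1) | (0,1) | (0,2) | (0,0) | (1,1) | (1,2) | (1,0)
(0,2) | (0,2) | (0,0) | (0,1) | (1,2) | (1,0) | (1,1)
(1,0) | (1,0) | (1,1) | (1,2) | (0,0) | (0,1) | (0,2)
(1,1) | (1,1) | (1,2) | (1,0) | (0,1) | (0,2) | (0,0)
(1,2) | (1,2) | (1,0) | (1,1) | (0,2) | (0,0) | (0,1)


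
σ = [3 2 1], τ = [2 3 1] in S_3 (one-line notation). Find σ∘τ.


σ∘τ: apply τ first, then σ
1 →τ 2 →σ 2
2 →τ 3 →σ 1
3 →τ 1 →σ 3

σ∘τ = [2 1 3]


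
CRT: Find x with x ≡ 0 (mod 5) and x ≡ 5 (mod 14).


m₁ = 5, m₂ = 14, gcd = 1, so CRT applies. M = m₁·m₂ = 70
Let M₁ = M/m₁ = 14, M₂ = M/m₂ = 5
Find y₁ ≡ M₁⁻¹ (mod m₁): 14⁻¹ ≡ 4 (mod 5)
Find y₂ ≡ M₂⁻¹ (mod m₂): 5⁻¹ ≡ 3 (mod 14)
x = a₁·M₁·y₁ + a₂·M₂·y₂ = 0·14·4 + 5·5·3 = 75
Reduce mod 70: x ≡ 5
Check: 5 mod 5 = 0 ✓, 5 mod 14 = 5 ✓

x ≡ 5 (mod 70)


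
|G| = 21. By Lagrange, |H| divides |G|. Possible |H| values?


Lagrange's theorem: |H| divides |G|
|G| = 21
Divisors of 21: 1, 3, 7, 21

Possible subgroup orders: {1, 3, 7, 21}


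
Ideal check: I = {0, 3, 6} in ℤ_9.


Check ideal conditions for I = {0, 3, 6} in ℤ_9:
(1) I is an additive subgroup? Yes
(2) For r ∈ ℤ_9 and a ∈ I: r·a ∈ I? Yes

Yes, I is an ideal of ℤ_9


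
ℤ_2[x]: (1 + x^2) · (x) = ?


Expand and collect like terms; reduce coefficients mod 2:
x^0: 1·0 = 0 ≡ 0 (mod 2)
x^1: 1·1 + 0·0 = 1 ≡ 1 (mod 2)
x^2: 0·1 + 1·0 = 0 ≡ 0 (mod 2)
x^3: 1·1 = 1 ≡ 1 (mod 2)
Result: x + x^3

f · g = x + x^3


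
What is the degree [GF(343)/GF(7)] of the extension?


GF(343) = GF(7^3), so the extension degree is 3

[GF(343)/GF(7)] = 3


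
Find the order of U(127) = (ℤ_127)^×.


U(n) is the group of units mod n; |U(n)| = φ(n)
|U(127)| = φ(127) = 126

|U(127) = (ℤ_127)^×| = 126


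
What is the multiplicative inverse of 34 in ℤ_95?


Use the extended Euclidean algorithm to write 1 = 34·s + 95·t; then s mod 95 is the inverse.
Euclidean algorithm:
  34 = 0·95 + 34
  95 = 2·34 + 27
  34 = 1·27 + 7
  27 = 3·7 + 6
  7 = 1·6 + 1
  6 = 6·1 + 0
gcd(34,95) = 1
Back-substitution gives: 34·(14) + 95·(-5) = 1
So 34⁻¹ ≡ 14 ≡ 14 (mod 95)
Check: 34 × 14 = 476 ≡ 1 (mod 95) ✓

34⁻¹ ≡ 14 (mod 95)


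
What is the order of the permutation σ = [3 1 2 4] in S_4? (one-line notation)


Cycle decomposition: (1 3 2)
Cycle lengths: 3
Order = lcm(3) = 3

ord(σ) = 3


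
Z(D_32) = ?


Z(G) = {g ∈ G | gx = xg for all x ∈ G}
For even n, Z(D_n) = {e, r^(n/2)}: the 180° rotation r^16 commutes with every reflection and rotation

Z(D_32) = {e, r^16}


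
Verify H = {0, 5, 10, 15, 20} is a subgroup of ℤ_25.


Subgroup test for H = {0, 5, 10, 15, 20} in (ℤ_25, +):
(1) 0 ∈ H? Yes
(2) Closure: for all a,b ∈ H, (a+b) mod 25 ∈ H? Yes
(3) Inverses: for all a ∈ H, -a mod 25 ∈ H? Yes

Yes, H is a subgroup of ℤ_25


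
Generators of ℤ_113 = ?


g generates ℤ_n iff gcd(g,n) = 1
Prime factors of 113: 113
Generators are g ∈ {1,...,112} not divisible by any of these primes.
Generators: {1, 2, 3, 4, 5, 6, 7, 8, 9, 10, 11, 12, 13, 14, 15, 16, 17, 18, 19, 20, 21, 22, 23, 24, 25, 26, 27, 28, 29, 30, 31, 32, 33, 34, 35, 36, 37, 38, 39, 40, 41, 42, 43, 44, 45, 46, 47, 48, 49, 50, 51, 52, 53, 54, 55, 56, 57, 58, 59, 60, 61, 62, 63, 64, 65, 66, 67, 68, 69, 70, 71, 72, 73, 74, 75, 76, 77, 78, 79, 80, 81, 82, 83, 84, 85, 86, 87, 88, 89, 90, 91, 92, 93, 94, 95, 96, 97, 98, 99, 100, 101, 102, 103, 104, 105, 106, 107, 108, 109, 110, 111, 112}
Number of generators = φ(113) = 112

Generators of ℤ_113 = {1, 2, 3, 4, 5, 6, 7, 8, 9, 10, 11, 12, 13, 14, 15, 16, 17, 18, 19, 20, 21, 22, 23, 24, 25, 26, 27, 28, 29, 30, 31, 32, 33, 34, 35, 36, 37, 38, 39, 40, 41, 42, 43, 44, 45, 46, 47, 48, 49, 50, 51, 52, 53, 54, 55, 56, 57, 58, 59, 60, 61, 62, 63, 64, 65, 66, 67, 68, 69, 70, 71, 72, 73, 74, 75, 76, 77, 78, 79, 80, 81, 82, 83, 84, 85, 86, 87, 88, 89, 90, 91, 92, 93, 94, 95, 96, 97, 98, 99, 100, 101, 102, 103, 104, 105, 106, 107, 108, 109, 110, 111, 112}


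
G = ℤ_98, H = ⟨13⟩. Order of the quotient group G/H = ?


|⟨13⟩| = n / gcd(13, 98) = 98 / 1 = 98
H is normal (ℤ_98 is abelian).
|G/H| = |G| / |H| = 98 / 98 = 1

|G/H| = 1


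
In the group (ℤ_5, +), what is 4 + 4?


Operation: addition mod 5
4 + 4 = (a + b) mod 5 with a = 4, b = 4

4 + 4 = 3


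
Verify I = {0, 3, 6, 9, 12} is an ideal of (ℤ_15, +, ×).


Check ideal conditions for I = {0, 3, 6, 9, 12} in ℤ_15:
(1) I is an additive subgroup? Yes
(2) For r ∈ ℤ_15 and a ∈ I: r·a ∈ I? Yes

Yes, I is an ideal of ℤ_15


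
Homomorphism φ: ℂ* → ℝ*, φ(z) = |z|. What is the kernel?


Kernel = preimage of identity
ker(φ) = {z ∈ ℂ* | |z| = 1} = unit circle S¹

ker(φ) = S¹ (unit circle)


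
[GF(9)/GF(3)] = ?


GF(9) = GF(3^2), so the extension degree is 2

[GF(9)/GF(3)] = 2


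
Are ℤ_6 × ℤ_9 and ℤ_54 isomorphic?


Comparing ℤ_6 × ℤ_9 and ℤ_54:
gcd(6,9) = 3 ≠ 1. Max element order in ℤ_6×ℤ_9 is lcm(6,9) = 18 < 54, so it has no element of order 54

No, ℤ_6 × ℤ_9 ≇ ℤ_54


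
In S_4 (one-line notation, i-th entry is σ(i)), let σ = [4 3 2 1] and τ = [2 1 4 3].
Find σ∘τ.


σ∘τ: apply τ first, then σ
1 →τ 2 →σ 3
2 →τ 1 →σ 4
3 →τ 4 →σ 1
4 →τ 3 →σ 2

σ∘τ = [3 4 1 2]


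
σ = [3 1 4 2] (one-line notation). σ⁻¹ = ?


To find σ⁻¹, swap domain and range:
σ(1) = 3 → σ⁻¹(3) = 1
σ(2) = 1 → σ⁻¹(1) = 2
σ(3) = 4 → σ⁻¹(4) = 3
σ(4) = 2 → σ⁻¹(2) = 4

σ⁻¹ = [2 4 1 3]


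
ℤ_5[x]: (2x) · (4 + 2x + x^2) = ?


Expand and collect like terms; reduce coefficients mod 5:
x^0: 0·4 = 0 ≡ 0 (mod 5)
x^1: 0·2 + 2·4 = 8 ≡ 3 (mod 5)
x^2: 0·1 + 2·2 = 4 ≡ 4 (mod 5)
x^3: 2·1 = 2 ≡ 2 (mod 5)
Result: 3x + 4x^2 + 2x^3

f · g = 3x + 4x^2 + 2x^3


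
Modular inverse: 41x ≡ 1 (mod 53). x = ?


Use the extended Euclidean algorithm to write 1 = 41·s + 53·t; then s mod 53 is the inverse.
Euclidean algorithm:
  41 = 0·53 + 41
  53 = 1·41 + 12
  41 = 3·12 + 5
  12 = 2·5 + 2
  5 = 2·2 + 1
  2 = 2·1 + 0
gcd(41,53) = 1
Back-substitution gives: 41·(22) + 53·(-17) = 1
So 41⁻¹ ≡ 22 ≡ 22 (mod 53)
Check: 41 × 22 = 902 ≡ 1 (mod 53) ✓

41⁻¹ ≡ 22 (mod 53)


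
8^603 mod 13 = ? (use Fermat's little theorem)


Fermat's little theorem: if p is prime and gcd(a,p)=1, then a^(p-1) ≡ 1 (mod p)
p = 13 is prime, gcd(8,13) = 1
Reduce exponent: 603 mod 12 = 3
So 8^603 ≡ 8^3 (mod 13)
8^3 mod 13 = 5

8^603 ≡ 5 (mod 13)


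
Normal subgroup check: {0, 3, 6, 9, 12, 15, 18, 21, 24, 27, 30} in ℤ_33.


H = {0, 3, 6, 9, 12, 15, 18, 21, 24, 27, 30} in ℤ_33
ℤ_33 is abelian; every subgroup of an abelian group is normal

Yes, normal subgroup


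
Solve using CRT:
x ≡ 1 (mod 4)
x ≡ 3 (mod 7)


m₁ = 4, m₂ = 7, gcd = 1, so CRT applies. M = m₁·m₂ = 28
Let M₁ = M/m₁ = 7, M₂ = M/m₂ = 4
Find y₁ ≡ M₁⁻¹ (mod m₁): 7⁻¹ ≡ 3 (mod 4)
Find y₂ ≡ M₂⁻¹ (mod m₂): 4⁻¹ ≡ 2 (mod 7)
x = a₁·M₁·y₁ + a₂·M₂·y₂ = 1·7·3 + 3·4·2 = 45
Reduce mod 28: x ≡ 17
Check: 17 mod 4 = 1 ✓, 17 mod 7 = 3 ✓

x ≡ 17 (mod 28)


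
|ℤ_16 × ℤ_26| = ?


|A × B| = |A| · |B|
|ℤ_16 × ℤ_26| = 16 × 26 = 416

|ℤ_16 × ℤ_26| = 416


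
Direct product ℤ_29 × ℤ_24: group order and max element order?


|ℤ_29 × ℤ_24| = 29 × 24 = 696
Max element order = lcm(29,24) = 696
Cyclic? Yes (gcd=1)

|ℤ_29×ℤ_24| = 696, max element order = 696


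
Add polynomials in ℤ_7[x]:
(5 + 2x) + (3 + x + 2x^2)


Add coefficients mod 7:
x^0: 5 + 3 = 1 (mod 7)
x^1: 2 + 1 = 3 (mod 7)
x^2: 0 + 2 = 2 (mod 7)
Result: 1 + 3x + 2x^2

f + g = 1 + 3x + 2x^2


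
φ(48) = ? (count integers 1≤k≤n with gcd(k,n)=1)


Factor n: 48 = 2^4 × 3
φ(n) = n · ∏(1 - 1/p) over distinct primes p | n
φ(48) = 48 · (1 - 1/2) · (1 - 1/3) = 16

φ(48) = 16


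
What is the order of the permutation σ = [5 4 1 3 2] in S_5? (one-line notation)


Cycle decomposition: (1 5 2 4 3)
Cycle lengths: 5
Order = lcm(5) = 5

ord(σ) = 5


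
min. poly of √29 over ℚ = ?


√29 satisfies x² - 29 = 0, irreducible over ℚ since 29 is squarefree

Minimal polynomial: x² - 29


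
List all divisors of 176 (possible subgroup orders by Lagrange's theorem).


Lagrange's theorem: |H| divides |G|
|G| = 176
Divisors of 176: 1, 2, 4, 8, 11, 16, 22, 44, 88, 176

Possible subgroup orders: {1, 2, 4, 8, 11, 16, 22, 44, 88, 176}


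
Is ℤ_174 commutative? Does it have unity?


ℤ_174 is a commutative ring with unity 1; 174 = 2×87 is composite, so 2·87 ≡ 0 gives zero divisors (not an integral domain)
Commutative: Yes
Integral domain: No
Has unity: Yes

ℤ_174: Commutative=Yes, Unity=Yes


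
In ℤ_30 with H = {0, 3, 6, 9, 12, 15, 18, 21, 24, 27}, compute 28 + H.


28 + H = {28 + h (mod 30) : h ∈ H}
28+0=28, 28+3=1, 28+6=4, 28+9=7, 28+12=10, 28+15=13, 28+18=16, 28+21=19, 28+24=22, 28+27=25
28 + H = {1, 4, 7, 10, 13, 16, 19, 22, 25, 28} = 1 + H

28 + H = {1, 4, 7, 10, 13, 16, 19, 22, 25, 28}


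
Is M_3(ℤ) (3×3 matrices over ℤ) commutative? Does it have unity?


Matrix multiplication is non-commutative for n ≥ 2; the identity matrix I is the unity; singular matrices give zero divisors, so not an integral domain
Commutative: No
Integral domain: No
Has unity: Yes

M_3(ℤ) (3×3 matrices over ℤ): Commutative=No, Unity=Yes


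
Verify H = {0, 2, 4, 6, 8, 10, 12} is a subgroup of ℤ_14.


Subgroup test for H = {0, 2, 4, 6, 8, 10, 12} in (ℤ_14, +):
(1) 0 ∈ H? Yes
(2) Closure: for all a,b ∈ H, (a+b) mod 14 ∈ H? Yes
(3) Inverses: for all a ∈ H, -a mod 14 ∈ H? Yes

Yes, H is a subgroup of ℤ_14


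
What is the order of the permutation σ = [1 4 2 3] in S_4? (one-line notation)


Cycle decomposition: (2 4 3)
Cycle lengths: 3
Order = lcm(3) = 3

ord(σ) = 3


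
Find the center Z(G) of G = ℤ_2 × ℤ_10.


Z(G) = {g ∈ G | gx = xg for all x ∈ G}
Direct product of abelian groups is abelian, so Z(G) = G

Z(ℤ_2 × ℤ_10) = ℤ_2 × ℤ_10


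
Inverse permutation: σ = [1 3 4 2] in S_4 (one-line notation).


To find σ⁻¹, swap domain and range:
σ(1) = 1 → σ⁻¹(1) = 1
σ(2) = 3 → σ⁻¹(3) = 2
σ(3) = 4 → σ⁻¹(4) = 3
σ(4) = 2 → σ⁻¹(2) = 4

σ⁻¹ = [1 4 2 3]


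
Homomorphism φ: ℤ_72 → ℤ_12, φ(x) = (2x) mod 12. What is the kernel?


Kernel = preimage of identity
ker(φ) = {x ∈ ℤ_72 : 2x ≡ 0 (mod 12)}. Since 12 | 72, φ is well-defined. The kernel is the cyclic subgroup ⟨6⟩ of ℤ_72 (order 12), i.e. {0, 6, 12, 18, 24, 30, 36, 42, 48, 54, 60, 66}

ker(φ) = {0, 6, 12, 18, 24, 30, 36, 42, 48, 54, 60, 66}


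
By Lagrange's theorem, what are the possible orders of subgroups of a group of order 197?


Lagrange's theorem: |H| divides |G|
|G| = 197
Divisors of 197: 1, 197

Possible subgroup orders: {1, 197}


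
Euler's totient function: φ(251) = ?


Factor n: 251 = 251
φ(n) = n · ∏(1 - 1/p) over distinct primes p | n
φ(251) = 251 · (1 - 1/251) = 250

φ(251) = 250
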